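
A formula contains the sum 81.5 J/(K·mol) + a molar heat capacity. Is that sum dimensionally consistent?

Yes

In SI base units:
  81.5 J/(K·mol):  J·mol⁻¹·K⁻¹ = N·m·mol⁻¹·K⁻¹ = kg·m²·s⁻²·K⁻¹·mol⁻¹
  a molar heat capacity:  [molar heat capacity] = kg·m²·s⁻²·K⁻¹·mol⁻¹
Both are kg·m²·s⁻²·K⁻¹·mol⁻¹, so they have the same dimensions and can be added.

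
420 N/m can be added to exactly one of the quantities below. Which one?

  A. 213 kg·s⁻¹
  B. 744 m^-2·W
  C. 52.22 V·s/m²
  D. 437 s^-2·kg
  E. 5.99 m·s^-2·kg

Reference: N·m⁻¹ = kg·m·s⁻²·m⁻¹ = kg·s⁻².
Each option:
  A. kg·s⁻¹
  B. W·m⁻² = J·s⁻¹·m⁻² = kg·s⁻³
  C. V·s·m⁻² = J·C⁻¹·s·m⁻² = kg·s⁻²·A⁻¹
  D. kg·s⁻²  ← same
  E. kg·m·s⁻²
Only D. matches kg·s⁻².

D.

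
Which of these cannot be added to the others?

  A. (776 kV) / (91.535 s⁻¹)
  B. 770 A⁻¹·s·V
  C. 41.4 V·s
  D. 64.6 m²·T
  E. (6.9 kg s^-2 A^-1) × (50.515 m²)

In SI base units:
  A. [kg·m²·s⁻³·A⁻¹] / [s⁻¹] = kg·m²·s⁻²·A⁻¹
  B. V·s·A⁻¹ = J·C⁻¹·s·A⁻¹ = kg·m²·s⁻²·A⁻²
  C. V·s = J·C⁻¹·s = kg·m²·s⁻²·A⁻¹
  D. T·m² = Wb·m⁻²·m² = kg·m²·s⁻²·A⁻¹
  E. [kg·s⁻²·A⁻¹] · [m²] = kg·m²·s⁻²·A⁻¹
All reduce to kg·m²·s⁻²·A⁻¹ except B., which is kg·m²·s⁻²·A⁻².

B.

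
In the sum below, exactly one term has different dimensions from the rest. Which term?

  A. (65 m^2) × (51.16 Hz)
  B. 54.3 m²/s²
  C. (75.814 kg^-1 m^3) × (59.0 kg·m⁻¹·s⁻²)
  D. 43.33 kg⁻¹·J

Reduce each to base SI dimensions:
  A. [m²] · [s⁻¹] = m²·s⁻¹
  B. m²·s⁻²
  C. [kg⁻¹·m³] · [kg·m⁻¹·s⁻²] = m²·s⁻²
  D. J·kg⁻¹ = N·m·kg⁻¹ = m²·s⁻²
All reduce to m²·s⁻² except A., which is m²·s⁻¹.

A.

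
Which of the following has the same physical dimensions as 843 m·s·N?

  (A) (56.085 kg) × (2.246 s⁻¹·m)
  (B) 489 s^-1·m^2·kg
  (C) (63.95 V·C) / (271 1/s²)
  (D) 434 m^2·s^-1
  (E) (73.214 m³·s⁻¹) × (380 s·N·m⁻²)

(B)

Reference: N·m·s = kg·m·s⁻²·m·s = kg·m²·s⁻¹.
Each option:
  (A) [kg] · [m·s⁻¹] = kg·m·s⁻¹
  (B) kg·m²·s⁻¹  ← same
  (C) [kg·m²·s⁻²] / [s⁻²] = kg·m²
  (D) m²·s⁻¹
  (E) [m³·s⁻¹] · [kg·m⁻¹·s⁻¹] = kg·m²·s⁻²
Only (B) matches kg·m²·s⁻¹.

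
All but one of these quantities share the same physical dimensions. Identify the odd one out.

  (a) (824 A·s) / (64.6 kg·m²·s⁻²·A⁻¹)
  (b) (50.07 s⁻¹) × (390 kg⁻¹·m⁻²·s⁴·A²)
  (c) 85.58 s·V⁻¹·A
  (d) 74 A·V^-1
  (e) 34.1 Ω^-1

(c)

Expand each in SI base units:
  (a) [s·A] / [kg·m²·s⁻²·A⁻¹] = kg⁻¹·m⁻²·s³·A²
  (b) [s⁻¹] · [kg⁻¹·m⁻²·s⁴·A²] = kg⁻¹·m⁻²·s³·A²
  (c) A·s·V⁻¹ = A·s·(J·C⁻¹)⁻¹ = kg⁻¹·m⁻²·s⁴·A²
  (d) A·V⁻¹ = A·(J·C⁻¹)⁻¹ = kg⁻¹·m⁻²·s³·A²
  (e) Ω⁻¹ = (V·A⁻¹)⁻¹ = kg⁻¹·m⁻²·s³·A²
All reduce to kg⁻¹·m⁻²·s³·A² except (c), which is kg⁻¹·m⁻²·s⁴·A².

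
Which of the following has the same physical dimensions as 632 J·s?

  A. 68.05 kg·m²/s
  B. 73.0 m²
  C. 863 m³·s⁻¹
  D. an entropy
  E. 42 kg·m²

Reference: J·s = N·m·s = kg·m²·s⁻¹.
Each option:
  A. kg·m²·s⁻¹  ← same
  B. m²
  C. m³·s⁻¹
  D. [entropy] = kg·m²·s⁻²·K⁻¹
  E. kg·m²
Only A. matches kg·m²·s⁻¹.

A.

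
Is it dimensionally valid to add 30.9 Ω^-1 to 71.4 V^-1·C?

Reduce each to base SI dimensions:
  30.9 Ω^-1:  Ω⁻¹ = (V·A⁻¹)⁻¹ = kg⁻¹·m⁻²·s³·A²
  71.4 V^-1·C:  C·V⁻¹ = s·A·(J·C⁻¹)⁻¹ = kg⁻¹·m⁻²·s⁴·A²
kg⁻¹·m⁻²·s³·A² ≠ kg⁻¹·m⁻²·s⁴·A², so they cannot be added.

No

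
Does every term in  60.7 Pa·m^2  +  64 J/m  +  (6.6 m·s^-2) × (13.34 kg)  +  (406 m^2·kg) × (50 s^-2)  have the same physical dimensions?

Reduce each to base SI dimensions:
  60.7 Pa·m^2:  Pa·m² = N·m⁻²·m² = kg·m·s⁻²
  64 J/m:  J·m⁻¹ = N·m·m⁻¹ = kg·m·s⁻²
  (6.6 m·s^-2) × (13.34 kg):  [m·s⁻²] · [kg] = kg·m·s⁻²
  (406 m^2·kg) × (50 s^-2):  [kg·m²] · [s⁻²] = kg·m²·s⁻²
The terms do not share a single dimension (kg·m²·s⁻² vs kg·m·s⁻²).

No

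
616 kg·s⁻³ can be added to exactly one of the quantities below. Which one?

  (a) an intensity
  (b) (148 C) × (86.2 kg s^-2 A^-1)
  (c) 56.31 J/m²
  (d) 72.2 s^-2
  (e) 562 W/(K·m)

(a)

Reference: kg·s⁻³.
Each option:
  (a) [intensity] = kg·s⁻³  ← same
  (b) [s·A] · [kg·s⁻²·A⁻¹] = kg·s⁻¹
  (c) J·m⁻² = N·m·m⁻² = kg·s⁻²
  (d) s⁻²
  (e) W·m⁻¹·K⁻¹ = J·s⁻¹·m⁻¹·K⁻¹ = kg·m·s⁻³·K⁻¹
Only (a) matches kg·s⁻³.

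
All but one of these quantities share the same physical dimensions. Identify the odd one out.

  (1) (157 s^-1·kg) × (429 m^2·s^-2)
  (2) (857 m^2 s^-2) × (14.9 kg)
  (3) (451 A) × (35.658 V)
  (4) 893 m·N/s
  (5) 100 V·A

Dimensions:
  (1) [kg·s⁻¹] · [m²·s⁻²] = kg·m²·s⁻³
  (2) [m²·s⁻²] · [kg] = kg·m²·s⁻²
  (3) [A] · [kg·m²·s⁻³·A⁻¹] = kg·m²·s⁻³
  (4) N·m·s⁻¹ = kg·m·s⁻²·m·s⁻¹ = kg·m²·s⁻³
  (5) V·A = J·C⁻¹·A = kg·m²·s⁻³
All reduce to kg·m²·s⁻³ except (2), which is kg·m²·s⁻².

(2)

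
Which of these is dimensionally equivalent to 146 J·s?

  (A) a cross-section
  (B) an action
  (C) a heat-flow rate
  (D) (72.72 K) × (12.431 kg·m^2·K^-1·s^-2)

(B)

Reference: J·s = N·m·s = kg·m²·s⁻¹.
Each option:
  (A) [cross-section] = m²
  (B) [action] = kg·m²·s⁻¹  ← same
  (C) [heat-flow rate] = kg·m²·s⁻³
  (D) [K] · [kg·m²·s⁻²·K⁻¹] = kg·m²·s⁻²
Only (B) matches kg·m²·s⁻¹.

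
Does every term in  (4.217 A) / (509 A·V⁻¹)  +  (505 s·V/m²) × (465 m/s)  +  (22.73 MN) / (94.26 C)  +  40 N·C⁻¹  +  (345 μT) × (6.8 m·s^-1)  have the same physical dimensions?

In SI base units:
  (4.217 A) / (509 A·V⁻¹):  [A] / [kg⁻¹·m⁻²·s³·A²] = kg·m²·s⁻³·A⁻¹
  (505 s·V/m²) × (465 m/s):  [kg·s⁻²·A⁻¹] · [m·s⁻¹] = kg·m·s⁻³·A⁻¹
  (22.73 MN) / (94.26 C):  [kg·m·s⁻²] / [s·A] = kg·m·s⁻³·A⁻¹
  40 N·C⁻¹:  N·C⁻¹ = kg·m·s⁻²·(s·A)⁻¹ = kg·m·s⁻³·A⁻¹
  (345 μT) × (6.8 m·s^-1):  [kg·s⁻²·A⁻¹] · [m·s⁻¹] = kg·m·s⁻³·A⁻¹
The terms do not share a single dimension (kg·m²·s⁻³·A⁻¹ vs kg·m·s⁻³·A⁻¹).

No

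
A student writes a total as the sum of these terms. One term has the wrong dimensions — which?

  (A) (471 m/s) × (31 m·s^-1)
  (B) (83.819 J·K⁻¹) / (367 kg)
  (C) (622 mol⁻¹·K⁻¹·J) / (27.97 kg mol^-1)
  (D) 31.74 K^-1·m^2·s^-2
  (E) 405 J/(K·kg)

Reduce each to base SI dimensions:
  (A) [m·s⁻¹] · [m·s⁻¹] = m²·s⁻²
  (B) [kg·m²·s⁻²·K⁻¹] / [kg] = m²·s⁻²·K⁻¹
  (C) [kg·m²·s⁻²·K⁻¹·mol⁻¹] / [kg·mol⁻¹] = m²·s⁻²·K⁻¹
  (D) m²·s⁻²·K⁻¹
  (E) J·kg⁻¹·K⁻¹ = N·m·kg⁻¹·K⁻¹ = m²·s⁻²·K⁻¹
All reduce to m²·s⁻²·K⁻¹ except (A), which is m²·s⁻².

(A)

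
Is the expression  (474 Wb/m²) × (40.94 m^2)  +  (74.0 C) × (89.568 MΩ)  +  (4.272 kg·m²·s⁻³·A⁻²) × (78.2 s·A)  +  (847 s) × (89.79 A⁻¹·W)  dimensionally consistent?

Yes

Work out the base dimensions of each:
  (474 Wb/m²) × (40.94 m^2):  [kg·s⁻²·A⁻¹] · [m²] = kg·m²·s⁻²·A⁻¹
  (74.0 C) × (89.568 MΩ):  [s·A] · [kg·m²·s⁻³·A⁻²] = kg·m²·s⁻²·A⁻¹
  (4.272 kg·m²·s⁻³·A⁻²) × (78.2 s·A):  [kg·m²·s⁻³·A⁻²] · [s·A] = kg·m²·s⁻²·A⁻¹
  (847 s) × (89.79 A⁻¹·W):  [s] · [kg·m²·s⁻³·A⁻¹] = kg·m²·s⁻²·A⁻¹
Every term reduces to kg·m²·s⁻²·A⁻¹.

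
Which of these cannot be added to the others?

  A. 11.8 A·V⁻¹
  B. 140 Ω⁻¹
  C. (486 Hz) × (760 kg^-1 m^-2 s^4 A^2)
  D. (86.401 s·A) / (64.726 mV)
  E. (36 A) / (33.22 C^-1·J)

D.

In SI base units:
  A. A·V⁻¹ = A·(J·C⁻¹)⁻¹ = kg⁻¹·m⁻²·s³·A²
  B. Ω⁻¹ = (V·A⁻¹)⁻¹ = kg⁻¹·m⁻²·s³·A²
  C. [s⁻¹] · [kg⁻¹·m⁻²·s⁴·A²] = kg⁻¹·m⁻²·s³·A²
  D. [s·A] / [kg·m²·s⁻³·A⁻¹] = kg⁻¹·m⁻²·s⁴·A²
  E. [A] / [kg·m²·s⁻³·A⁻¹] = kg⁻¹·m⁻²·s³·A²
All reduce to kg⁻¹·m⁻²·s³·A² except D., which is kg⁻¹·m⁻²·s⁴·A².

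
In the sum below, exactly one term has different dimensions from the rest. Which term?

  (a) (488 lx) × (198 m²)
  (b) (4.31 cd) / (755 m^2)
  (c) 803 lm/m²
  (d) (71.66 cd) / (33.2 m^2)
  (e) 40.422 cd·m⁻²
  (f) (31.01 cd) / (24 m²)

Dimensions:
  (a) [m⁻²·cd] · [m²] = cd
  (b) [cd] / [m²] = m⁻²·cd
  (c) lm·m⁻² = cd·m⁻² = m⁻²·cd
  (d) [cd] / [m²] = m⁻²·cd
  (e) cd·m⁻² = m⁻²·cd
  (f) [cd] / [m²] = m⁻²·cd
All reduce to m⁻²·cd except (a), which is cd.

(a)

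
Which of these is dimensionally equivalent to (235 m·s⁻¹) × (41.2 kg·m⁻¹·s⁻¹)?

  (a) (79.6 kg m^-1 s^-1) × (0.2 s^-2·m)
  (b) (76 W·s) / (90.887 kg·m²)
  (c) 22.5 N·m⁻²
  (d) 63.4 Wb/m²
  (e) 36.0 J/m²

(e)

Reference: [m·s⁻¹] · [kg·m⁻¹·s⁻¹] = kg·s⁻².
Each option:
  (a) [kg·m⁻¹·s⁻¹] · [m·s⁻²] = kg·s⁻³
  (b) [kg·m²·s⁻²] / [kg·m²] = s⁻²
  (c) N·m⁻² = kg·m·s⁻²·m⁻² = kg·m⁻¹·s⁻²
  (d) Wb·m⁻² = V·s·m⁻² = kg·s⁻²·A⁻¹
  (e) J·m⁻² = N·m·m⁻² = kg·s⁻²  ← same
Only (e) matches kg·s⁻².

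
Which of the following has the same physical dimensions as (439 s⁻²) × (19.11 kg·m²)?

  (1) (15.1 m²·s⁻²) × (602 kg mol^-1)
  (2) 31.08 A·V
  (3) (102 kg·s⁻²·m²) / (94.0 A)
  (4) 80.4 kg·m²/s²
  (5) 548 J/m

Reference: [s⁻²] · [kg·m²] = kg·m²·s⁻².
Each option:
  (1) [m²·s⁻²] · [kg·mol⁻¹] = kg·m²·s⁻²·mol⁻¹
  (2) V·A = J·C⁻¹·A = kg·m²·s⁻³
  (3) [kg·m²·s⁻²] / [A] = kg·m²·s⁻²·A⁻¹
  (4) kg·m²·s⁻²  ← same
  (5) J·m⁻¹ = N·m·m⁻¹ = kg·m·s⁻²
Only (4) matches kg·m²·s⁻².

(4)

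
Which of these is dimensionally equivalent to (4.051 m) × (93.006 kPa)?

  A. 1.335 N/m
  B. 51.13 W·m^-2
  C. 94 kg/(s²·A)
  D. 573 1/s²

A.

Reference: [m] · [kg·m⁻¹·s⁻²] = kg·s⁻².
Each option:
  A. N·m⁻¹ = kg·m·s⁻²·m⁻¹ = kg·s⁻²  ← same
  B. W·m⁻² = J·s⁻¹·m⁻² = kg·s⁻³
  C. kg·s⁻²·A⁻¹
  D. s⁻²
Only A. matches kg·s⁻².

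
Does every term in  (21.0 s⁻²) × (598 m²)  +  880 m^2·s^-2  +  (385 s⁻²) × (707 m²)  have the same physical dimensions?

Yes

Expand each in SI base units:
  (21.0 s⁻²) × (598 m²):  [s⁻²] · [m²] = m²·s⁻²
  880 m^2·s^-2:  m²·s⁻²
  (385 s⁻²) × (707 m²):  [s⁻²] · [m²] = m²·s⁻²
Every term reduces to m²·s⁻².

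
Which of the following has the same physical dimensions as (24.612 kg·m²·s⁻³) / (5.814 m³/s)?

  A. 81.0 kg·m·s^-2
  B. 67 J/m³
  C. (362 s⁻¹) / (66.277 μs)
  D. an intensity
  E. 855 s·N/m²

B.

Reference: [kg·m²·s⁻³] / [m³·s⁻¹] = kg·m⁻¹·s⁻².
Each option:
  A. kg·m·s⁻²
  B. J·m⁻³ = N·m·m⁻³ = kg·m⁻¹·s⁻²  ← same
  C. [s⁻¹] / [s] = s⁻²
  D. [intensity] = kg·s⁻³
  E. N·s·m⁻² = kg·m·s⁻²·s·m⁻² = kg·m⁻¹·s⁻¹
Only B. matches kg·m⁻¹·s⁻².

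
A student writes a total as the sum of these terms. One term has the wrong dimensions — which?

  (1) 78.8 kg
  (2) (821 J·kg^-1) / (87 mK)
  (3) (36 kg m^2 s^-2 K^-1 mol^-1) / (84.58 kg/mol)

Expand each in SI base units:
  (1) kg
  (2) [m²·s⁻²] / [K] = m²·s⁻²·K⁻¹
  (3) [kg·m²·s⁻²·K⁻¹·mol⁻¹] / [kg·mol⁻¹] = m²·s⁻²·K⁻¹
All reduce to m²·s⁻²·K⁻¹ except (1), which is kg.

(1)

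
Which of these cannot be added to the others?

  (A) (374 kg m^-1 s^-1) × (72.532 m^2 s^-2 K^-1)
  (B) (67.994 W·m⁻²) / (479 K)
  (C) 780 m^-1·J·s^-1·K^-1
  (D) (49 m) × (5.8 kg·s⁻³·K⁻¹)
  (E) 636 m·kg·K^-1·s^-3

(B)

In SI base units:
  (A) [kg·m⁻¹·s⁻¹] · [m²·s⁻²·K⁻¹] = kg·m·s⁻³·K⁻¹
  (B) [kg·s⁻³] / [K] = kg·s⁻³·K⁻¹
  (C) J·s⁻¹·m⁻¹·K⁻¹ = N·m·s⁻¹·m⁻¹·K⁻¹ = kg·m·s⁻³·K⁻¹
  (D) [m] · [kg·s⁻³·K⁻¹] = kg·m·s⁻³·K⁻¹
  (E) kg·m·s⁻³·K⁻¹
All reduce to kg·m·s⁻³·K⁻¹ except (B), which is kg·s⁻³·K⁻¹.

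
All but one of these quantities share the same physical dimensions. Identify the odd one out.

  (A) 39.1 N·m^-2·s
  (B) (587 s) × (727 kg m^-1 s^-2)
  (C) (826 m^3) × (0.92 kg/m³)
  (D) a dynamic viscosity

Dimensions:
  (A) N·s·m⁻² = kg·m·s⁻²·s·m⁻² = kg·m⁻¹·s⁻¹
  (B) [s] · [kg·m⁻¹·s⁻²] = kg·m⁻¹·s⁻¹
  (C) [m³] · [kg·m⁻³] = kg
  (D) [dynamic viscosity] = kg·m⁻¹·s⁻¹
All reduce to kg·m⁻¹·s⁻¹ except (C), which is kg.

(C)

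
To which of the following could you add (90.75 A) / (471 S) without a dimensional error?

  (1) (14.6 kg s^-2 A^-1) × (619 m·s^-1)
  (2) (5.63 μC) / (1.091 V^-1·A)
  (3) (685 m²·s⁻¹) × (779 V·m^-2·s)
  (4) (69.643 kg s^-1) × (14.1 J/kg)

Reference: [A] / [kg⁻¹·m⁻²·s³·A²] = kg·m²·s⁻³·A⁻¹.
Each option:
  (1) [kg·s⁻²·A⁻¹] · [m·s⁻¹] = kg·m·s⁻³·A⁻¹
  (2) [s·A] / [kg⁻¹·m⁻²·s³·A²] = kg·m²·s⁻²·A⁻¹
  (3) [m²·s⁻¹] · [kg·s⁻²·A⁻¹] = kg·m²·s⁻³·A⁻¹  ← same
  (4) [kg·s⁻¹] · [m²·s⁻²] = kg·m²·s⁻³
Only (3) matches kg·m²·s⁻³·A⁻¹.

(3)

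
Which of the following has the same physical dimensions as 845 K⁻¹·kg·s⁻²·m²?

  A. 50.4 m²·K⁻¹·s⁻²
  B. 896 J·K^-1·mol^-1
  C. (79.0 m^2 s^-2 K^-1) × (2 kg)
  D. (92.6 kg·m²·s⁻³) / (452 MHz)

C.

Reference: kg·m²·s⁻²·K⁻¹.
Each option:
  A. m²·s⁻²·K⁻¹
  B. J·mol⁻¹·K⁻¹ = N·m·mol⁻¹·K⁻¹ = kg·m²·s⁻²·K⁻¹·mol⁻¹
  C. [m²·s⁻²·K⁻¹] · [kg] = kg·m²·s⁻²·K⁻¹  ← same
  D. [kg·m²·s⁻³] / [s⁻¹] = kg·m²·s⁻²
Only C. matches kg·m²·s⁻²·K⁻¹.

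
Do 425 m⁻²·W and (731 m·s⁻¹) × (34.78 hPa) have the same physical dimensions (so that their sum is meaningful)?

Yes

Expand each in SI base units:
  425 m⁻²·W:  W·m⁻² = J·s⁻¹·m⁻² = kg·s⁻³
  (731 m·s⁻¹) × (34.78 hPa):  [m·s⁻¹] · [kg·m⁻¹·s⁻²] = kg·s⁻³
Both are kg·s⁻³, so they have the same dimensions and can be added.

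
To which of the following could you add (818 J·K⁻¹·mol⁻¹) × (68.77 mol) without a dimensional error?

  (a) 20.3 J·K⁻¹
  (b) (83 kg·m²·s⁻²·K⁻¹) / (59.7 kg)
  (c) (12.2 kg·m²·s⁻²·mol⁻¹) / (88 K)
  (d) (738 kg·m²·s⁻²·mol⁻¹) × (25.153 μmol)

Reference: [kg·m²·s⁻²·K⁻¹·mol⁻¹] · [mol] = kg·m²·s⁻²·K⁻¹.
Each option:
  (a) J·K⁻¹ = N·m·K⁻¹ = kg·m²·s⁻²·K⁻¹  ← same
  (b) [kg·m²·s⁻²·K⁻¹] / [kg] = m²·s⁻²·K⁻¹
  (c) [kg·m²·s⁻²·mol⁻¹] / [K] = kg·m²·s⁻²·K⁻¹·mol⁻¹
  (d) [kg·m²·s⁻²·mol⁻¹] · [mol] = kg·m²·s⁻²
Only (a) matches kg·m²·s⁻²·K⁻¹.

(a)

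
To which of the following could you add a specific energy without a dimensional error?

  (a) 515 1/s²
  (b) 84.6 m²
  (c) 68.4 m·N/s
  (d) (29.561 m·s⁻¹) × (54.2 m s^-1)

(d)

Reference: [specific energy] = m²·s⁻².
Each option:
  (a) s⁻²
  (b) m²
  (c) N·m·s⁻¹ = kg·m·s⁻²·m·s⁻¹ = kg·m²·s⁻³
  (d) [m·s⁻¹] · [m·s⁻¹] = m²·s⁻²  ← same
Only (d) matches m²·s⁻².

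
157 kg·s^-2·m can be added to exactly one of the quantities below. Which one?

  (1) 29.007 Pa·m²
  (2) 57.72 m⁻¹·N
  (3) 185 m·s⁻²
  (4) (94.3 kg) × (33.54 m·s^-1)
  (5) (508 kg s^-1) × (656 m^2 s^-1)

(1)

Reference: kg·m·s⁻².
Each option:
  (1) Pa·m² = N·m⁻²·m² = kg·m·s⁻²  ← same
  (2) N·m⁻¹ = kg·m·s⁻²·m⁻¹ = kg·s⁻²
  (3) m·s⁻²
  (4) [kg] · [m·s⁻¹] = kg·m·s⁻¹
  (5) [kg·s⁻¹] · [m²·s⁻¹] = kg·m²·s⁻²
Only (1) matches kg·m·s⁻².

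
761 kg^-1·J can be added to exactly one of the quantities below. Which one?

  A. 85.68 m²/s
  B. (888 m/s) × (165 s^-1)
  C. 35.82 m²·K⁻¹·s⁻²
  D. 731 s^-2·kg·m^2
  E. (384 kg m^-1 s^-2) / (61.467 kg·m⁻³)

Reference: J·kg⁻¹ = N·m·kg⁻¹ = m²·s⁻².
Each option:
  A. m²·s⁻¹
  B. [m·s⁻¹] · [s⁻¹] = m·s⁻²
  C. m²·s⁻²·K⁻¹
  D. kg·m²·s⁻²
  E. [kg·m⁻¹·s⁻²] / [kg·m⁻³] = m²·s⁻²  ← same
Only E. matches m²·s⁻².

E.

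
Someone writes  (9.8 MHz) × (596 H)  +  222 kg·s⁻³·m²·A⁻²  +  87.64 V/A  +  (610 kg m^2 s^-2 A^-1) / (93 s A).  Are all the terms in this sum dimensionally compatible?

Expand each in SI base units:
  (9.8 MHz) × (596 H):  [s⁻¹] · [kg·m²·s⁻²·A⁻²] = kg·m²·s⁻³·A⁻²
  222 kg·s⁻³·m²·A⁻²:  kg·m²·s⁻³·A⁻²
  87.64 V/A:  V·A⁻¹ = J·C⁻¹·A⁻¹ = kg·m²·s⁻³·A⁻²
  (610 kg m^2 s^-2 A^-1) / (93 s A):  [kg·m²·s⁻²·A⁻¹] / [s·A] = kg·m²·s⁻³·A⁻²
Every term reduces to kg·m²·s⁻³·A⁻².

Yes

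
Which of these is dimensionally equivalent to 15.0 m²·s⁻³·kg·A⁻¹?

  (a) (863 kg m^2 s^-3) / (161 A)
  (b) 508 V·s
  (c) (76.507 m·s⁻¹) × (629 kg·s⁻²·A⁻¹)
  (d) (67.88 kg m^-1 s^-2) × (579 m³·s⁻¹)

(a)

Reference: kg·m²·s⁻³·A⁻¹.
Each option:
  (a) [kg·m²·s⁻³] / [A] = kg·m²·s⁻³·A⁻¹  ← same
  (b) V·s = J·C⁻¹·s = kg·m²·s⁻²·A⁻¹
  (c) [m·s⁻¹] · [kg·s⁻²·A⁻¹] = kg·m·s⁻³·A⁻¹
  (d) [kg·m⁻¹·s⁻²] · [m³·s⁻¹] = kg·m²·s⁻³
Only (a) matches kg·m²·s⁻³·A⁻¹.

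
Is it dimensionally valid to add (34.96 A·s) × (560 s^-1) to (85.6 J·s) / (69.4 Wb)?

No

Expand each in SI base units:
  (34.96 A·s) × (560 s^-1):  [s·A] · [s⁻¹] = A
  (85.6 J·s) / (69.4 Wb):  [kg·m²·s⁻¹] / [kg·m²·s⁻²·A⁻¹] = s·A
A ≠ s·A, so they cannot be added.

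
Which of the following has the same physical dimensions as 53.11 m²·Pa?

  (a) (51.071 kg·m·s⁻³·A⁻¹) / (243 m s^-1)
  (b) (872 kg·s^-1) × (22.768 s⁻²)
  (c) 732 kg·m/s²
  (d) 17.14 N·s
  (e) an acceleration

(c)

Reference: Pa·m² = N·m⁻²·m² = kg·m·s⁻².
Each option:
  (a) [kg·m·s⁻³·A⁻¹] / [m·s⁻¹] = kg·s⁻²·A⁻¹
  (b) [kg·s⁻¹] · [s⁻²] = kg·s⁻³
  (c) kg·m·s⁻²  ← same
  (d) N·s = kg·m·s⁻²·s = kg·m·s⁻¹
  (e) [acceleration] = m·s⁻²
Only (c) matches kg·m·s⁻².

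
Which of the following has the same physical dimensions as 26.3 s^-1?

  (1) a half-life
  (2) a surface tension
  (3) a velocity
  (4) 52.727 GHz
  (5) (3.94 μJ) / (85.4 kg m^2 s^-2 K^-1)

(4)

Reference: s⁻¹.
Each option:
  (1) [half-life] = s
  (2) [surface tension] = kg·s⁻²
  (3) [velocity] = m·s⁻¹
  (4) Hz = s⁻¹  ← same
  (5) [kg·m²·s⁻²] / [kg·m²·s⁻²·K⁻¹] = K
Only (4) matches s⁻¹.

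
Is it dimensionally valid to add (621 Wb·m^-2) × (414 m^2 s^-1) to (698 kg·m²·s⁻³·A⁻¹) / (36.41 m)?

In SI base units:
  (621 Wb·m^-2) × (414 m^2 s^-1):  [kg·s⁻²·A⁻¹] · [m²·s⁻¹] = kg·m²·s⁻³·A⁻¹
  (698 kg·m²·s⁻³·A⁻¹) / (36.41 m):  [kg·m²·s⁻³·A⁻¹] / [m] = kg·m·s⁻³·A⁻¹
kg·m²·s⁻³·A⁻¹ ≠ kg·m·s⁻³·A⁻¹, so they cannot be added.

No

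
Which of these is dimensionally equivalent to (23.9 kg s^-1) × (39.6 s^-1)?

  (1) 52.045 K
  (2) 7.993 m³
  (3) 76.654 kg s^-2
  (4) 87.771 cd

Reference: [kg·s⁻¹] · [s⁻¹] = kg·s⁻².
Each option:
  (1) K
  (2) m³
  (3) kg·s⁻²  ← same
  (4) cd
Only (3) matches kg·s⁻².

(3)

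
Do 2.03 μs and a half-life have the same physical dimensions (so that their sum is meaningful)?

Dimensions:
  2.03 μs:  s
  a half-life:  [half-life] = s
Both are s, so they have the same dimensions and can be added.

Yes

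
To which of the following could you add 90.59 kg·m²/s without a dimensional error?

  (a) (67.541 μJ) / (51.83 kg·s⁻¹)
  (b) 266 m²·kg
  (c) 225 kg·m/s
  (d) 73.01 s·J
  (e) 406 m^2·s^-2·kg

Reference: kg·m²·s⁻¹.
Each option:
  (a) [kg·m²·s⁻²] / [kg·s⁻¹] = m²·s⁻¹
  (b) kg·m²
  (c) kg·m·s⁻¹
  (d) J·s = N·m·s = kg·m²·s⁻¹  ← same
  (e) kg·m²·s⁻²
Only (d) matches kg·m²·s⁻¹.

(d)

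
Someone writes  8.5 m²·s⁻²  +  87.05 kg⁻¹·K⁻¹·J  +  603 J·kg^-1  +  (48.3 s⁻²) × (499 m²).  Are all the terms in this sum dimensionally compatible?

In SI base units:
  8.5 m²·s⁻²:  m²·s⁻²
  87.05 kg⁻¹·K⁻¹·J:  J·kg⁻¹·K⁻¹ = N·m·kg⁻¹·K⁻¹ = m²·s⁻²·K⁻¹
  603 J·kg^-1:  J·kg⁻¹ = N·m·kg⁻¹ = m²·s⁻²
  (48.3 s⁻²) × (499 m²):  [s⁻²] · [m²] = m²·s⁻²
The terms do not share a single dimension (m²·s⁻² vs m²·s⁻²·K⁻¹).

No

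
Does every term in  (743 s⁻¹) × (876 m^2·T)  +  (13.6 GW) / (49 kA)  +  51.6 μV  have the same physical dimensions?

In SI base units:
  (743 s⁻¹) × (876 m^2·T):  [s⁻¹] · [kg·m²·s⁻²·A⁻¹] = kg·m²·s⁻³·A⁻¹
  (13.6 GW) / (49 kA):  [kg·m²·s⁻³] / [A] = kg·m²·s⁻³·A⁻¹
  51.6 μV:  V = J·C⁻¹ = kg·m²·s⁻³·A⁻¹
Every term reduces to kg·m²·s⁻³·A⁻¹.

Yes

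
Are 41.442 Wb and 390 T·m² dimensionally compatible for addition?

Yes

In SI base units:
  41.442 Wb:  Wb = V·s = kg·m²·s⁻²·A⁻¹
  390 T·m²:  T·m² = Wb·m⁻²·m² = kg·m²·s⁻²·A⁻¹
Both are kg·m²·s⁻²·A⁻¹, so they have the same dimensions and can be added.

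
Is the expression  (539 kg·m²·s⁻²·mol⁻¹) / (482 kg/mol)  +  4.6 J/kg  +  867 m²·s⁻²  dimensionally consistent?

Dimensions:
  (539 kg·m²·s⁻²·mol⁻¹) / (482 kg/mol):  [kg·m²·s⁻²·mol⁻¹] / [kg·mol⁻¹] = m²·s⁻²
  4.6 J/kg:  J·kg⁻¹ = N·m·kg⁻¹ = m²·s⁻²
  867 m²·s⁻²:  m²·s⁻²
Every term reduces to m²·s⁻².

Yes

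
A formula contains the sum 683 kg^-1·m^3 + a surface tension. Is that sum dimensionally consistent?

No

Dimensions:
  683 kg^-1·m^3:  m³·kg⁻¹ = kg⁻¹·m³
  a surface tension:  [surface tension] = kg·s⁻²
kg⁻¹·m³ ≠ kg·s⁻², so they cannot be added.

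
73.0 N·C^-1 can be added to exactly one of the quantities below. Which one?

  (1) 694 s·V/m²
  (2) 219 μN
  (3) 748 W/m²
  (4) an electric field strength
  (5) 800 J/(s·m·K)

(4)

Reference: N·C⁻¹ = kg·m·s⁻²·(s·A)⁻¹ = kg·m·s⁻³·A⁻¹.
Each option:
  (1) V·s·m⁻² = J·C⁻¹·s·m⁻² = kg·s⁻²·A⁻¹
  (2) N = kg·m·s⁻²
  (3) W·m⁻² = J·s⁻¹·m⁻² = kg·s⁻³
  (4) [electric field strength] = kg·m·s⁻³·A⁻¹  ← same
  (5) J·s⁻¹·m⁻¹·K⁻¹ = N·m·s⁻¹·m⁻¹·K⁻¹ = kg·m·s⁻³·K⁻¹
Only (4) matches kg·m·s⁻³·A⁻¹.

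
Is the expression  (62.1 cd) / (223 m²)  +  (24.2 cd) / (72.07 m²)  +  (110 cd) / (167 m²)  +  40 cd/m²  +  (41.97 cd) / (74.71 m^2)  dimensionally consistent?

Expand each in SI base units:
  (62.1 cd) / (223 m²):  [cd] / [m²] = m⁻²·cd
  (24.2 cd) / (72.07 m²):  [cd] / [m²] = m⁻²·cd
  (110 cd) / (167 m²):  [cd] / [m²] = m⁻²·cd
  40 cd/m²:  cd·m⁻² = m⁻²·cd
  (41.97 cd) / (74.71 m^2):  [cd] / [m²] = m⁻²·cd
Every term reduces to m⁻²·cd.

Yes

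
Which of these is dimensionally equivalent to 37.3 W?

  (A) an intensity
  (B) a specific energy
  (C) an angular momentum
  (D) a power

Reference: W = J·s⁻¹ = kg·m²·s⁻³.
Each option:
  (A) [intensity] = kg·s⁻³
  (B) [specific energy] = m²·s⁻²
  (C) [angular momentum] = kg·m²·s⁻¹
  (D) [power] = kg·m²·s⁻³  ← same
Only (D) matches kg·m²·s⁻³.

(D)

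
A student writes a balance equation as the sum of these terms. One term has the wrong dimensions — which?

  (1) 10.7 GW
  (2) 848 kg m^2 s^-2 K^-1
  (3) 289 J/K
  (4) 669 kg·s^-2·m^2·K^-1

(1)

Dimensions:
  (1) W = J·s⁻¹ = kg·m²·s⁻³
  (2) kg·m²·s⁻²·K⁻¹
  (3) J·K⁻¹ = N·m·K⁻¹ = kg·m²·s⁻²·K⁻¹
  (4) kg·m²·s⁻²·K⁻¹
All reduce to kg·m²·s⁻²·K⁻¹ except (1), which is kg·m²·s⁻³.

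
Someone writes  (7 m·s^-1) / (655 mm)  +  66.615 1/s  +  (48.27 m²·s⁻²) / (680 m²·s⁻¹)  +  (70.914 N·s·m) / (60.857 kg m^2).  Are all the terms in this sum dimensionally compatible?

Work out the base dimensions of each:
  (7 m·s^-1) / (655 mm):  [m·s⁻¹] / [m] = s⁻¹
  66.615 1/s:  s⁻¹
  (48.27 m²·s⁻²) / (680 m²·s⁻¹):  [m²·s⁻²] / [m²·s⁻¹] = s⁻¹
  (70.914 N·s·m) / (60.857 kg m^2):  [kg·m²·s⁻¹] / [kg·m²] = s⁻¹
Every term reduces to s⁻¹.

Yes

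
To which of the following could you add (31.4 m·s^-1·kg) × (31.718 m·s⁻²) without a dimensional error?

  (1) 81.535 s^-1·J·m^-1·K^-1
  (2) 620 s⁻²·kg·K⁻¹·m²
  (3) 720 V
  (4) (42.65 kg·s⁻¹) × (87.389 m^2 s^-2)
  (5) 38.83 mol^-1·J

Reference: [kg·m·s⁻¹] · [m·s⁻²] = kg·m²·s⁻³.
Each option:
  (1) J·s⁻¹·m⁻¹·K⁻¹ = N·m·s⁻¹·m⁻¹·K⁻¹ = kg·m·s⁻³·K⁻¹
  (2) kg·m²·s⁻²·K⁻¹
  (3) V = J·C⁻¹ = kg·m²·s⁻³·A⁻¹
  (4) [kg·s⁻¹] · [m²·s⁻²] = kg·m²·s⁻³  ← same
  (5) J·mol⁻¹ = N·m·mol⁻¹ = kg·m²·s⁻²·mol⁻¹
Only (4) matches kg·m²·s⁻³.

(4)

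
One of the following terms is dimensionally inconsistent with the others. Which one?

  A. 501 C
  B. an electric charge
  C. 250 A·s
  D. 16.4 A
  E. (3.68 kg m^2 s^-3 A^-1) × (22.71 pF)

In SI base units:
  A. C = s·A
  B. [electric charge] = s·A
  C. A·s = s·A
  D. A
  E. [kg·m²·s⁻³·A⁻¹] · [kg⁻¹·m⁻²·s⁴·A²] = s·A
All reduce to s·A except D., which is A.

D.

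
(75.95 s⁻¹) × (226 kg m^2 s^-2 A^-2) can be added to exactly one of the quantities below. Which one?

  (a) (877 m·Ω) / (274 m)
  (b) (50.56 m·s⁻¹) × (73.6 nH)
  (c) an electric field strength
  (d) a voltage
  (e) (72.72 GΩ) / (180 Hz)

(a)

Reference: [s⁻¹] · [kg·m²·s⁻²·A⁻²] = kg·m²·s⁻³·A⁻².
Each option:
  (a) [kg·m³·s⁻³·A⁻²] / [m] = kg·m²·s⁻³·A⁻²  ← same
  (b) [m·s⁻¹] · [kg·m²·s⁻²·A⁻²] = kg·m³·s⁻³·A⁻²
  (c) [electric field strength] = kg·m·s⁻³·A⁻¹
  (d) [voltage] = kg·m²·s⁻³·A⁻¹
  (e) [kg·m²·s⁻³·A⁻²] / [s⁻¹] = kg·m²·s⁻²·A⁻²
Only (a) matches kg·m²·s⁻³·A⁻².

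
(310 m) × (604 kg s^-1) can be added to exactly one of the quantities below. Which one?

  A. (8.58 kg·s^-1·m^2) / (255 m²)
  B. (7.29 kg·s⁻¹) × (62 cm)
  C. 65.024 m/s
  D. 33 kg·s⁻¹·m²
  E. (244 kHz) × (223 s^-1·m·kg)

Reference: [m] · [kg·s⁻¹] = kg·m·s⁻¹.
Each option:
  A. [kg·m²·s⁻¹] / [m²] = kg·s⁻¹
  B. [kg·s⁻¹] · [m] = kg·m·s⁻¹  ← same
  C. m·s⁻¹
  D. kg·m²·s⁻¹
  E. [s⁻¹] · [kg·m·s⁻¹] = kg·m·s⁻²
Only B. matches kg·m·s⁻¹.

B.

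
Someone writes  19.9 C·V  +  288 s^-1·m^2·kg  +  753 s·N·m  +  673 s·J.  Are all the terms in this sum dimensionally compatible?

Work out the base dimensions of each:
  19.9 C·V:  C·V = s·A·J·C⁻¹ = kg·m²·s⁻²
  288 s^-1·m^2·kg:  kg·m²·s⁻¹
  753 s·N·m:  N·m·s = kg·m·s⁻²·m·s = kg·m²·s⁻¹
  673 s·J:  J·s = N·m·s = kg·m²·s⁻¹
The terms do not share a single dimension (kg·m²·s⁻² vs kg·m²·s⁻¹).

No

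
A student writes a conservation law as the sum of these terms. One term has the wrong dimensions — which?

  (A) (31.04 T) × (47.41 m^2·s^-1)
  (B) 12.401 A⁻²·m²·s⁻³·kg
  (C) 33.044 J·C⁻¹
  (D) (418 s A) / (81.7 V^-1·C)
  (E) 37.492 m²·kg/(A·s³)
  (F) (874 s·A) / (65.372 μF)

(B)

In SI base units:
  (A) [kg·s⁻²·A⁻¹] · [m²·s⁻¹] = kg·m²·s⁻³·A⁻¹
  (B) kg·m²·s⁻³·A⁻²
  (C) J·C⁻¹ = N·m·(s·A)⁻¹ = kg·m²·s⁻³·A⁻¹
  (D) [s·A] / [kg⁻¹·m⁻²·s⁴·A²] = kg·m²·s⁻³·A⁻¹
  (E) kg·m²·s⁻³·A⁻¹
  (F) [s·A] / [kg⁻¹·m⁻²·s⁴·A²] = kg·m²·s⁻³·A⁻¹
All reduce to kg·m²·s⁻³·A⁻¹ except (B), which is kg·m²·s⁻³·A⁻².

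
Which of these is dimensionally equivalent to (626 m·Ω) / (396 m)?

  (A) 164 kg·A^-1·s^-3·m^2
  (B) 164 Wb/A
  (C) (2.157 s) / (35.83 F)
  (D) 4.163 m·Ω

(C)

Reference: [kg·m³·s⁻³·A⁻²] / [m] = kg·m²·s⁻³·A⁻².
Each option:
  (A) kg·m²·s⁻³·A⁻¹
  (B) Wb·A⁻¹ = V·s·A⁻¹ = kg·m²·s⁻²·A⁻²
  (C) [s] / [kg⁻¹·m⁻²·s⁴·A²] = kg·m²·s⁻³·A⁻²  ← same
  (D) Ω·m = V·A⁻¹·m = kg·m³·s⁻³·A⁻²
Only (C) matches kg·m²·s⁻³·A⁻².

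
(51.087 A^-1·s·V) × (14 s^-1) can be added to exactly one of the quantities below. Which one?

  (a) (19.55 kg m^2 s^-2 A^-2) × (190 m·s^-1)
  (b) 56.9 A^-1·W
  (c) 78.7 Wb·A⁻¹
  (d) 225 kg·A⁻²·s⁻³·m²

Reference: [kg·m²·s⁻²·A⁻²] · [s⁻¹] = kg·m²·s⁻³·A⁻².
Each option:
  (a) [kg·m²·s⁻²·A⁻²] · [m·s⁻¹] = kg·m³·s⁻³·A⁻²
  (b) W·A⁻¹ = J·s⁻¹·A⁻¹ = kg·m²·s⁻³·A⁻¹
  (c) Wb·A⁻¹ = V·s·A⁻¹ = kg·m²·s⁻²·A⁻²
  (d) kg·m²·s⁻³·A⁻²  ← same
Only (d) matches kg·m²·s⁻³·A⁻².

(d)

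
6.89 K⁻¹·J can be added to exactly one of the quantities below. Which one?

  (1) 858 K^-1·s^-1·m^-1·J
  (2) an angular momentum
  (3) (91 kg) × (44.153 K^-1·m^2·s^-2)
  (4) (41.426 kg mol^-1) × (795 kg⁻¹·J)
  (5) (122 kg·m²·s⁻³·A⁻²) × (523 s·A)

(3)

Reference: J·K⁻¹ = N·m·K⁻¹ = kg·m²·s⁻²·K⁻¹.
Each option:
  (1) J·s⁻¹·m⁻¹·K⁻¹ = N·m·s⁻¹·m⁻¹·K⁻¹ = kg·m·s⁻³·K⁻¹
  (2) [angular momentum] = kg·m²·s⁻¹
  (3) [kg] · [m²·s⁻²·K⁻¹] = kg·m²·s⁻²·K⁻¹  ← same
  (4) [kg·mol⁻¹] · [m²·s⁻²] = kg·m²·s⁻²·mol⁻¹
  (5) [kg·m²·s⁻³·A⁻²] · [s·A] = kg·m²·s⁻²·A⁻¹
Only (3) matches kg·m²·s⁻²·K⁻¹.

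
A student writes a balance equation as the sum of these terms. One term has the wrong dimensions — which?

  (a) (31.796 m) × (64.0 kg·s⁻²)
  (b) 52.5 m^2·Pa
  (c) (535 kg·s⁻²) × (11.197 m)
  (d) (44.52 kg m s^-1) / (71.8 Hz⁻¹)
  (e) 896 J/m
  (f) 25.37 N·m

(f)

Reduce each to base SI dimensions:
  (a) [m] · [kg·s⁻²] = kg·m·s⁻²
  (b) Pa·m² = N·m⁻²·m² = kg·m·s⁻²
  (c) [kg·s⁻²] · [m] = kg·m·s⁻²
  (d) [kg·m·s⁻¹] / [s] = kg·m·s⁻²
  (e) J·m⁻¹ = N·m·m⁻¹ = kg·m·s⁻²
  (f) N·m = kg·m·s⁻²·m = kg·m²·s⁻²
All reduce to kg·m·s⁻² except (f), which is kg·m²·s⁻².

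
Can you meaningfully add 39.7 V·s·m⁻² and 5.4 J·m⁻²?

Work out the base dimensions of each:
  39.7 V·s·m⁻²:  V·s·m⁻² = J·C⁻¹·s·m⁻² = kg·s⁻²·A⁻¹
  5.4 J·m⁻²:  J·m⁻² = N·m·m⁻² = kg·s⁻²
kg·s⁻²·A⁻¹ ≠ kg·s⁻², so they cannot be added.

No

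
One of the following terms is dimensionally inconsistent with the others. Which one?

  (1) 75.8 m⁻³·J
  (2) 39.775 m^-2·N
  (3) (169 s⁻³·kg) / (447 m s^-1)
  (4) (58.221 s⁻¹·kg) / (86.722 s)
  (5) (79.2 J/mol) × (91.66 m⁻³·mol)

(4)

Dimensions:
  (1) J·m⁻³ = N·m·m⁻³ = kg·m⁻¹·s⁻²
  (2) N·m⁻² = kg·m·s⁻²·m⁻² = kg·m⁻¹·s⁻²
  (3) [kg·s⁻³] / [m·s⁻¹] = kg·m⁻¹·s⁻²
  (4) [kg·s⁻¹] / [s] = kg·s⁻²
  (5) [kg·m²·s⁻²·mol⁻¹] · [m⁻³·mol] = kg·m⁻¹·s⁻²
All reduce to kg·m⁻¹·s⁻² except (4), which is kg·s⁻².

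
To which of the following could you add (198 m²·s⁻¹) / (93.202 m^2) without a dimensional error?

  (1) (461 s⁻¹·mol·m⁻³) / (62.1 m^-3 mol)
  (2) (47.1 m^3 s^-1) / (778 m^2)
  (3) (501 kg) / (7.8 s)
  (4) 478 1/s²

(1)

Reference: [m²·s⁻¹] / [m²] = s⁻¹.
Each option:
  (1) [m⁻³·s⁻¹·mol] / [m⁻³·mol] = s⁻¹  ← same
  (2) [m³·s⁻¹] / [m²] = m·s⁻¹
  (3) [kg] / [s] = kg·s⁻¹
  (4) s⁻²
Only (1) matches s⁻¹.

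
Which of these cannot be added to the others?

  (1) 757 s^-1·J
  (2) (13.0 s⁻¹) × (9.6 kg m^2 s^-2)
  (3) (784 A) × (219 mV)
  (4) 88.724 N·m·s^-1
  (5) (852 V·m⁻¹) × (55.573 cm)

In SI base units:
  (1) J·s⁻¹ = N·m·s⁻¹ = kg·m²·s⁻³
  (2) [s⁻¹] · [kg·m²·s⁻²] = kg·m²·s⁻³
  (3) [A] · [kg·m²·s⁻³·A⁻¹] = kg·m²·s⁻³
  (4) N·m·s⁻¹ = kg·m·s⁻²·m·s⁻¹ = kg·m²·s⁻³
  (5) [kg·m·s⁻³·A⁻¹] · [m] = kg·m²·s⁻³·A⁻¹
All reduce to kg·m²·s⁻³ except (5), which is kg·m²·s⁻³·A⁻¹.

(5)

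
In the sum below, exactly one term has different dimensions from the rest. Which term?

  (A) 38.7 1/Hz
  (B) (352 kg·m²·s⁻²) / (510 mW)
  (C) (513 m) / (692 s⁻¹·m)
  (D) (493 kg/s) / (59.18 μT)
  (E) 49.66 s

(D)

Work out the base dimensions of each:
  (A) Hz⁻¹ = (s⁻¹)⁻¹ = s
  (B) [kg·m²·s⁻²] / [kg·m²·s⁻³] = s
  (C) [m] / [m·s⁻¹] = s
  (D) [kg·s⁻¹] / [kg·s⁻²·A⁻¹] = s·A
  (E) s
All reduce to s except (D), which is s·A.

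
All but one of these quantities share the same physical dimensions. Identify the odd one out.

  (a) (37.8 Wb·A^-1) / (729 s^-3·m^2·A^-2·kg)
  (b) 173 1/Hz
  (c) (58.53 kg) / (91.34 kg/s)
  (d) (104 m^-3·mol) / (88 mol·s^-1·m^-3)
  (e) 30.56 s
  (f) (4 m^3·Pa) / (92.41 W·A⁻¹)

Work out the base dimensions of each:
  (a) [kg·m²·s⁻²·A⁻²] / [kg·m²·s⁻³·A⁻²] = s
  (b) Hz⁻¹ = (s⁻¹)⁻¹ = s
  (c) [kg] / [kg·s⁻¹] = s
  (d) [m⁻³·mol] / [m⁻³·s⁻¹·mol] = s
  (e) s
  (f) [kg·m²·s⁻²] / [kg·m²·s⁻³·A⁻¹] = s·A
All reduce to s except (f), which is s·A.

(f)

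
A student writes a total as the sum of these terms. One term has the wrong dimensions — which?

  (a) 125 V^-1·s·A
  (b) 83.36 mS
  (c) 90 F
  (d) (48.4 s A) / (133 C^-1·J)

(b)

Work out the base dimensions of each:
  (a) A·s·V⁻¹ = A·s·(J·C⁻¹)⁻¹ = kg⁻¹·m⁻²·s⁴·A²
  (b) S = Ω⁻¹ = kg⁻¹·m⁻²·s³·A²
  (c) F = C·V⁻¹ = kg⁻¹·m⁻²·s⁴·A²
  (d) [s·A] / [kg·m²·s⁻³·A⁻¹] = kg⁻¹·m⁻²·s⁴·A²
All reduce to kg⁻¹·m⁻²·s⁴·A² except (b), which is kg⁻¹·m⁻²·s³·A².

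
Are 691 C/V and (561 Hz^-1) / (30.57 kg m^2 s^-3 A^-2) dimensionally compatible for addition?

Expand each in SI base units:
  691 C/V:  C·V⁻¹ = s·A·(J·C⁻¹)⁻¹ = kg⁻¹·m⁻²·s⁴·A²
  (561 Hz^-1) / (30.57 kg m^2 s^-3 A^-2):  [s] / [kg·m²·s⁻³·A⁻²] = kg⁻¹·m⁻²·s⁴·A²
Both are kg⁻¹·m⁻²·s⁴·A², so they have the same dimensions and can be added.

Yes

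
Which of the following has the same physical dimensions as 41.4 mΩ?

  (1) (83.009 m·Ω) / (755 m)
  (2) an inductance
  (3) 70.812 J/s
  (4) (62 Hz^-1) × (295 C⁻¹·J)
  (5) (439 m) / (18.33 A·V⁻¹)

Reference: Ω = V·A⁻¹ = kg·m²·s⁻³·A⁻².
Each option:
  (1) [kg·m³·s⁻³·A⁻²] / [m] = kg·m²·s⁻³·A⁻²  ← same
  (2) [inductance] = kg·m²·s⁻²·A⁻²
  (3) J·s⁻¹ = N·m·s⁻¹ = kg·m²·s⁻³
  (4) [s] · [kg·m²·s⁻³·A⁻¹] = kg·m²·s⁻²·A⁻¹
  (5) [m] / [kg⁻¹·m⁻²·s³·A²] = kg·m³·s⁻³·A⁻²
Only (1) matches kg·m²·s⁻³·A⁻².

(1)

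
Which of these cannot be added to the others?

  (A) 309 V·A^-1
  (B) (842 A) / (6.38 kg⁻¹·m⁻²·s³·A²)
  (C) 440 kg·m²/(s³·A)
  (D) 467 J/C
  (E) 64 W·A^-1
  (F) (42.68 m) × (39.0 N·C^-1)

Dimensions:
  (A) V·A⁻¹ = J·C⁻¹·A⁻¹ = kg·m²·s⁻³·A⁻²
  (B) [A] / [kg⁻¹·m⁻²·s³·A²] = kg·m²·s⁻³·A⁻¹
  (C) kg·m²·s⁻³·A⁻¹
  (D) J·C⁻¹ = N·m·(s·A)⁻¹ = kg·m²·s⁻³·A⁻¹
  (E) W·A⁻¹ = J·s⁻¹·A⁻¹ = kg·m²·s⁻³·A⁻¹
  (F) [m] · [kg·m·s⁻³·A⁻¹] = kg·m²·s⁻³·A⁻¹
All reduce to kg·m²·s⁻³·A⁻¹ except (A), which is kg·m²·s⁻³·A⁻².

(A)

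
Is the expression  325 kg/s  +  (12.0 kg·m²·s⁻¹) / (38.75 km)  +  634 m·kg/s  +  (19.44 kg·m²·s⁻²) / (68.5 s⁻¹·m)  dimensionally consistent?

No

Expand each in SI base units:
  325 kg/s:  kg·s⁻¹
  (12.0 kg·m²·s⁻¹) / (38.75 km):  [kg·m²·s⁻¹] / [m] = kg·m·s⁻¹
  634 m·kg/s:  kg·m·s⁻¹
  (19.44 kg·m²·s⁻²) / (68.5 s⁻¹·m):  [kg·m²·s⁻²] / [m·s⁻¹] = kg·m·s⁻¹
The terms do not share a single dimension (kg·m·s⁻¹ vs kg·s⁻¹).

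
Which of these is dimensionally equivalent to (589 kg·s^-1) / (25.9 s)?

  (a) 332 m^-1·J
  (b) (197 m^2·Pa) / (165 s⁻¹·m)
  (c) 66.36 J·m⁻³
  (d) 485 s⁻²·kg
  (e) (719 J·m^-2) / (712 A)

(d)

Reference: [kg·s⁻¹] / [s] = kg·s⁻².
Each option:
  (a) J·m⁻¹ = N·m·m⁻¹ = kg·m·s⁻²
  (b) [kg·m·s⁻²] / [m·s⁻¹] = kg·s⁻¹
  (c) J·m⁻³ = N·m·m⁻³ = kg·m⁻¹·s⁻²
  (d) kg·s⁻²  ← same
  (e) [kg·s⁻²] / [A] = kg·s⁻²·A⁻¹
Only (d) matches kg·s⁻².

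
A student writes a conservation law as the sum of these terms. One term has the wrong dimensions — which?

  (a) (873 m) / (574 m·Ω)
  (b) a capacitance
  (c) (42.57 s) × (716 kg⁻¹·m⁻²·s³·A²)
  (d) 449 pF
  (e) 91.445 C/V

(a)

Dimensions:
  (a) [m] / [kg·m³·s⁻³·A⁻²] = kg⁻¹·m⁻²·s³·A²
  (b) [capacitance] = kg⁻¹·m⁻²·s⁴·A²
  (c) [s] · [kg⁻¹·m⁻²·s³·A²] = kg⁻¹·m⁻²·s⁴·A²
  (d) F = C·V⁻¹ = kg⁻¹·m⁻²·s⁴·A²
  (e) C·V⁻¹ = s·A·(J·C⁻¹)⁻¹ = kg⁻¹·m⁻²·s⁴·A²
All reduce to kg⁻¹·m⁻²·s⁴·A² except (a), which is kg⁻¹·m⁻²·s³·A².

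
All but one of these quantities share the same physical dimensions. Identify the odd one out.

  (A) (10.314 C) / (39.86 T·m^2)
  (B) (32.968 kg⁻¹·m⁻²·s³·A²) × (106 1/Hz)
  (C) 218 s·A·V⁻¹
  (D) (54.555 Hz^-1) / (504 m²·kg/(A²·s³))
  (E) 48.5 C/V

(A)

Dimensions:
  (A) [s·A] / [kg·m²·s⁻²·A⁻¹] = kg⁻¹·m⁻²·s³·A²
  (B) [kg⁻¹·m⁻²·s³·A²] · [s] = kg⁻¹·m⁻²·s⁴·A²
  (C) A·s·V⁻¹ = A·s·(J·C⁻¹)⁻¹ = kg⁻¹·m⁻²·s⁴·A²
  (D) [s] / [kg·m²·s⁻³·A⁻²] = kg⁻¹·m⁻²·s⁴·A²
  (E) C·V⁻¹ = s·A·(J·C⁻¹)⁻¹ = kg⁻¹·m⁻²·s⁴·A²
All reduce to kg⁻¹·m⁻²·s⁴·A² except (A), which is kg⁻¹·m⁻²·s³·A².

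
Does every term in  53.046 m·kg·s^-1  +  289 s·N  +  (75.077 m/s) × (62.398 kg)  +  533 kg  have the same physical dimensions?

No

Work out the base dimensions of each:
  53.046 m·kg·s^-1:  kg·m·s⁻¹
  289 s·N:  N·s = kg·m·s⁻²·s = kg·m·s⁻¹
  (75.077 m/s) × (62.398 kg):  [m·s⁻¹] · [kg] = kg·m·s⁻¹
  533 kg:  kg
The terms do not share a single dimension (kg vs kg·m·s⁻¹).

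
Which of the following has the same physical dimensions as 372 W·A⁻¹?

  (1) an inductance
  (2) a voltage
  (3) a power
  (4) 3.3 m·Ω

(2)

Reference: W·A⁻¹ = J·s⁻¹·A⁻¹ = kg·m²·s⁻³·A⁻¹.
Each option:
  (1) [inductance] = kg·m²·s⁻²·A⁻²
  (2) [voltage] = kg·m²·s⁻³·A⁻¹  ← same
  (3) [power] = kg·m²·s⁻³
  (4) Ω·m = V·A⁻¹·m = kg·m³·s⁻³·A⁻²
Only (2) matches kg·m²·s⁻³·A⁻¹.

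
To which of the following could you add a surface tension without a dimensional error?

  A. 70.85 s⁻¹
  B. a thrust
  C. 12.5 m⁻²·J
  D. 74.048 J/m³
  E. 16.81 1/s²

C.

Reference: [surface tension] = kg·s⁻².
Each option:
  A. s⁻¹
  B. [thrust] = kg·m·s⁻²
  C. J·m⁻² = N·m·m⁻² = kg·s⁻²  ← same
  D. J·m⁻³ = N·m·m⁻³ = kg·m⁻¹·s⁻²
  E. s⁻²
Only C. matches kg·s⁻².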